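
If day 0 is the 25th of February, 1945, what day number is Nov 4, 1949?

1713

Feb 25, 1945 → Feb 25, 1946: 365 days.
Feb 25, 1946 → Feb 25, 1947: 365 days.
Feb 25, 1947 → Feb 25, 1948: 365 days.
Feb 25, 1948 → Feb 25, 1949: 366 days (Feb 29, 1948 is in that span).
Feb 25, 1949 → Mar 25, 1949: 28 days (February has 28).
Mar 25, 1949 → Apr 25, 1949: 31 days (March has 31).
Apr 25, 1949 → May 25, 1949: 30 days (April has 30).
May 25, 1949 → Jun 25, 1949: 31 days (May has 31).
Jun 25, 1949 → Jul 25, 1949: 30 days (June has 30).
Jul 25, 1949 → Aug 25, 1949: 31 days (July has 31).
Aug 25, 1949 → Sep 25, 1949: 31 days (August has 31).
Sep 25, 1949 → Oct 25, 1949: 30 days (September has 30).
Oct 25, 1949 → Nov 4, 1949: 10 days.
Total: 1713 days.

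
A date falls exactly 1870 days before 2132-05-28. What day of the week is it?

Tuesday

May 28, 2132 is a Wednesday.
1870 mod 7 = 1, so 1870 days before a Wednesday is Wednesday − 1 = Tuesday.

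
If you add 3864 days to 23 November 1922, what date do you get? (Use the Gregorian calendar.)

June 22, 1933

+365 (one year) → Nov 23, 1923 (3499 left).
+366 (one year; includes Feb 29, 1924) → Nov 23, 1924 (3133 left).
+365 (one year) → Nov 23, 1925 (2768 left).
+365 (one year) → Nov 23, 1926 (2403 left).
+365 (one year) → Nov 23, 1927 (2038 left).
+366 (one year; includes Feb 29, 1928) → Nov 23, 1928 (1672 left).
+365 (one year) → Nov 23, 1929 (1307 left).
+365 (one year) → Nov 23, 1930 (942 left).
+365 (one year) → Nov 23, 1931 (577 left).
+366 (one year; includes Feb 29, 1932) → Nov 23, 1932 (211 left).
Nov has 30 days: +8 → Dec 1, 1932 (203 left).
Dec has 31 days: +31 → Jan 1, 1933 (172 left).
Jan has 31 days: +31 → Feb 1, 1933 (141 left).
Feb has 28 days: +28 → Mar 1, 1933 (113 left).
Mar has 31 days: +31 → Apr 1, 1933 (82 left).
Apr has 30 days: +30 → May 1, 1933 (52 left).
May has 31 days: +31 → Jun 1, 1933 (21 left).
+21 → Jun 22, 1933.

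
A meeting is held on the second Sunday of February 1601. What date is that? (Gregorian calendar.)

February 1, 1601 is a Thursday.
The first Sunday is therefore February 4 (3 days later).
The second Sunday is 4 + 1×7 = February 11.

February 11, 1601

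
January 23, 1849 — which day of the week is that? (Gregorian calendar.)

Tuesday

Doomsday rule: the anchor day for the 1800s is Friday. For year 49: 49÷12 = 4 r 1, and 1÷4 = 0, so 4+1+0 = 5.
Friday + 5 ≡ Wednesday — that's 1849's doomsday.
In January the doomsday date is Jan 3 (1849 is not a leap year).
Jan 23 is 20 days after Jan 3; 20 mod 7 = 6, so Wednesday + 6 = Tuesday.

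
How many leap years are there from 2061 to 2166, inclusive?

25

Multiples of 4 in [2061,2166]: 26.
Of those, multiples of 100: 1 (not leap unless ÷400).
Multiples of 400: 0.
Leap years = 26 − 1 + 0 = 25.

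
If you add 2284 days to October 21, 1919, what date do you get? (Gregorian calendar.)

+366 (one year; includes Feb 29, 1920) → Oct 21, 1920 (1918 left).
+365 (one year) → Oct 21, 1921 (1553 left).
+365 (one year) → Oct 21, 1922 (1188 left).
+365 (one year) → Oct 21, 1923 (823 left).
+366 (one year; includes Feb 29, 1924) → Oct 21, 1924 (457 left).
+365 (one year) → Oct 21, 1925 (92 left).
Oct has 31 days: +11 → Nov 1, 1925 (81 left).
Nov has 30 days: +30 → Dec 1, 1925 (51 left).
Dec has 31 days: +31 → Jan 1, 1926 (20 left).
+20 → Jan 21, 1926.

January 21, 1926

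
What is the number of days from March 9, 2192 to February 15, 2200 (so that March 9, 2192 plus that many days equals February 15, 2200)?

Mar 9, 2192 → Mar 9, 2193: 365 days.
Mar 9, 2193 → Mar 9, 2194: 365 days.
Mar 9, 2194 → Mar 9, 2195: 365 days.
Mar 9, 2195 → Mar 9, 2196: 366 days (Feb 29, 2196 is in that span).
Mar 9, 2196 → Mar 9, 2197: 365 days.
Mar 9, 2197 → Mar 9, 2198: 365 days.
Mar 9, 2198 → Mar 9, 2199: 365 days.
Mar 9, 2199 → Apr 9, 2199: 31 days (March has 31).
Apr 9, 2199 → May 9, 2199: 30 days (April has 30).
May 9, 2199 → Jun 9, 2199: 31 days (May has 31).
Jun 9, 2199 → Jul 9, 2199: 30 days (June has 30).
Jul 9, 2199 → Aug 9, 2199: 31 days (July has 31).
Aug 9, 2199 → Sep 9, 2199: 31 days (August has 31).
Sep 9, 2199 → Oct 9, 2199: 30 days (September has 30).
Oct 9, 2199 → Nov 9, 2199: 31 days (October has 31).
Nov 9, 2199 → Dec 9, 2199: 30 days (November has 30).
Dec 9, 2199 → Jan 9, 2200: 31 days (December has 31).
Jan 9, 2200 → Feb 9, 2200: 31 days (January has 31).
Feb 9, 2200 → Feb 15, 2200: 6 days.
Total: 2899 days.

2899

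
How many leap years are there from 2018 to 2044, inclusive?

Multiples of 4 in [2018,2044]: 7.
Of those, multiples of 100: 0 (not leap unless ÷400).
Multiples of 400: 0.
Leap years = 7 − 0 + 0 = 7.

7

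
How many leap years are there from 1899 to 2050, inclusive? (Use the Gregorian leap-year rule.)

Multiples of 4 in [1899,2050]: 38.
Of those, multiples of 100: 2 (not leap unless ÷400).
Multiples of 400: 1.
Leap years = 38 − 2 + 1 = 37.

37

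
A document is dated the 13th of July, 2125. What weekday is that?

January 1, 2125 is a Monday.
Jan 1, 2125 → Feb 1, 2125: 31 days (January has 31).
Feb 1, 2125 → Mar 1, 2125: 28 days (February has 28).
Mar 1, 2125 → Apr 1, 2125: 31 days (March has 31).
Apr 1, 2125 → May 1, 2125: 30 days (April has 30).
May 1, 2125 → Jun 1, 2125: 31 days (May has 31).
Jun 1, 2125 → Jul 1, 2125: 30 days (June has 30).
Jul 1, 2125 → Jul 13, 2125: 12 days.
Total: 193 days.
193 mod 7 = 4, so Monday + 4 = Friday.

Friday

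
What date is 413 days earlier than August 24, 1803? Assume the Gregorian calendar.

−365 (one year) → Aug 24, 1802 (48 left).
−24 → Jul 31, 1802 (end of Jul, 31 days; 24 left).
−24 → Jul 7, 1802.

July 7, 1802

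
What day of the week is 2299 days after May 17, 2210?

First find the weekday of May 17, 2210. Doomsday rule: the anchor day for the 2200s is Friday. For year 10: 10÷12 = 0 r 10, and 10÷4 = 2, so 0+10+2 = 12.
Friday + 12 ≡ Wednesday — that's 2210's doomsday.
In May the doomsday date is May 9.
May 17 is 8 days after May 9; 8 mod 7 = 1, so Wednesday + 1 = Thursday.
2299 mod 7 = 3, so 2299 days after a Thursday is Thursday + 3 = Sunday.

Sunday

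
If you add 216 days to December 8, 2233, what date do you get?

July 12, 2234

Dec has 31 days: +24 → Jan 1, 2234 (192 left).
Jan has 31 days: +31 → Feb 1, 2234 (161 left).
Feb has 28 days: +28 → Mar 1, 2234 (133 left).
Mar has 31 days: +31 → Apr 1, 2234 (102 left).
Apr has 30 days: +30 → May 1, 2234 (72 left).
May has 31 days: +31 → Jun 1, 2234 (41 left).
Jun has 30 days: +30 → Jul 1, 2234 (11 left).
+11 → Jul 12, 2234.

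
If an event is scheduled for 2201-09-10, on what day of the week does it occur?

Thursday

January 1, 2201 is a Thursday.
Jan 1, 2201 → Feb 1, 2201: 31 days (January has 31).
Feb 1, 2201 → Mar 1, 2201: 28 days (February has 28).
Mar 1, 2201 → Apr 1, 2201: 31 days (March has 31).
Apr 1, 2201 → May 1, 2201: 30 days (April has 30).
May 1, 2201 → Jun 1, 2201: 31 days (May has 31).
Jun 1, 2201 → Jul 1, 2201: 30 days (June has 30).
Jul 1, 2201 → Aug 1, 2201: 31 days (July has 31).
Aug 1, 2201 → Sep 1, 2201: 31 days (August has 31).
Sep 1, 2201 → Sep 10, 2201: 9 days.
Total: 252 days.
252 mod 7 = 0, so Thursday + 0 = Thursday.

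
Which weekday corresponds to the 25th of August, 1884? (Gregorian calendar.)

January 1, 1884 is a Tuesday.
Jan 1, 1884 → Feb 1, 1884: 31 days (January has 31).
Feb 1, 1884 → Mar 1, 1884: 29 days (February has 29).
Mar 1, 1884 → Apr 1, 1884: 31 days (March has 31).
Apr 1, 1884 → May 1, 1884: 30 days (April has 30).
May 1, 1884 → Jun 1, 1884: 31 days (May has 31).
Jun 1, 1884 → Jul 1, 1884: 30 days (June has 30).
Jul 1, 1884 → Aug 1, 1884: 31 days (July has 31).
Aug 1, 1884 → Aug 25, 1884: 24 days.
Total: 237 days.
237 mod 7 = 6, so Tuesday + 6 = Monday.

Monday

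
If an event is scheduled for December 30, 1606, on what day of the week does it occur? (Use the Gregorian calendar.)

Saturday

Doomsday rule: the anchor day for the 1600s is Tuesday. For year 06: 6÷12 = 0 r 6, and 6÷4 = 1, so 0+6+1 = 7.
Tuesday + 7 ≡ Tuesday — that's 1606's doomsday.
In December the doomsday date is Dec 12.
Dec 30 is 18 days after Dec 12; 18 mod 7 = 4, so Tuesday + 4 = Saturday.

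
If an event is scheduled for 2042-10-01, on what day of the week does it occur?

Wednesday

Doomsday rule: the anchor day for the 2000s is Tuesday. For year 42: 42÷12 = 3 r 6, and 6÷4 = 1, so 3+6+1 = 10.
Tuesday + 10 ≡ Friday — that's 2042's doomsday.
In October the doomsday date is Oct 10.
Oct 1 is 9 days before Oct 10; 9 mod 7 = 2, so Friday − 2 = Wednesday.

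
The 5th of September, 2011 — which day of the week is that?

Monday

Doomsday rule: the anchor day for the 2000s is Tuesday. For year 11: 11÷12 = 0 r 11, and 11÷4 = 2, so 0+11+2 = 13.
Tuesday + 13 ≡ Monday — that's 2011's doomsday.
In September the doomsday date is Sep 5.
Sep 5 is the doomsday itself: Monday.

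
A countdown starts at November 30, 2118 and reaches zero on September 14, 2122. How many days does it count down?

1384

Nov 30, 2118 → Nov 30, 2119: 365 days.
Nov 30, 2119 → Nov 30, 2120: 366 days (Feb 29, 2120 is in that span).
Nov 30, 2120 → Nov 30, 2121: 365 days.
Nov 30, 2121 → Dec 30, 2121: 30 days (November has 30).
Dec 30, 2121 → Jan 30, 2122: 31 days (December has 31).
Jan 30, 2122 → Feb 28, 2122: 29 days (January has 31).
Feb 28, 2122 → Mar 28, 2122: 28 days (February has 28).
Mar 28, 2122 → Apr 28, 2122: 31 days (March has 31).
Apr 28, 2122 → May 28, 2122: 30 days (April has 30).
May 28, 2122 → Jun 28, 2122: 31 days (May has 31).
Jun 28, 2122 → Jul 28, 2122: 30 days (June has 30).
Jul 28, 2122 → Aug 28, 2122: 31 days (July has 31).
Aug 28, 2122 → Sep 14, 2122: 17 days.
Total: 1384 days.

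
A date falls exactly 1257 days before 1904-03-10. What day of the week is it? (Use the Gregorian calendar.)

First find the weekday of Mar 10, 1904. Doomsday rule: the anchor day for the 1900s is Wednesday. For year 04: 4÷12 = 0 r 4, and 4÷4 = 1, so 0+4+1 = 5.
Wednesday + 5 ≡ Monday — that's 1904's doomsday.
In March the doomsday date is Mar 14.
Mar 10 is 4 days before Mar 14; 4 mod 7 = 4, so Monday − 4 = Thursday.
1257 mod 7 = 4, so 1257 days before a Thursday is Thursday − 4 = Sunday.

Sunday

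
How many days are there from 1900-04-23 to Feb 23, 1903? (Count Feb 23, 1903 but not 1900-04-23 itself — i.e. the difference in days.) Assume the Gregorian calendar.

1036

Apr 23, 1900 → Apr 23, 1901: 365 days.
Apr 23, 1901 → Apr 23, 1902: 365 days.
Apr 23, 1902 → May 23, 1902: 30 days (April has 30).
May 23, 1902 → Jun 23, 1902: 31 days (May has 31).
Jun 23, 1902 → Jul 23, 1902: 30 days (June has 30).
Jul 23, 1902 → Aug 23, 1902: 31 days (July has 31).
Aug 23, 1902 → Sep 23, 1902: 31 days (August has 31).
Sep 23, 1902 → Oct 23, 1902: 30 days (September has 30).
Oct 23, 1902 → Nov 23, 1902: 31 days (October has 31).
Nov 23, 1902 → Dec 23, 1902: 30 days (November has 30).
Dec 23, 1902 → Jan 23, 1903: 31 days (December has 31).
Jan 23, 1903 → Feb 23, 1903: 31 days.
Total: 1036 days.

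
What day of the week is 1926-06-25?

Doomsday rule: the anchor day for the 1900s is Wednesday. For year 26: 26÷12 = 2 r 2, and 2÷4 = 0, so 2+2+0 = 4.
Wednesday + 4 ≡ Sunday — that's 1926's doomsday.
In June the doomsday date is Jun 6.
Jun 25 is 19 days after Jun 6; 19 mod 7 = 5, so Sunday + 5 = Friday.

Friday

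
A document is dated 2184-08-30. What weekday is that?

Monday

Doomsday rule: the anchor day for the 2100s is Sunday. For year 84: 84÷12 = 7 r 0, and 0÷4 = 0, so 7+0+0 = 7.
Sunday + 7 ≡ Sunday — that's 2184's doomsday.
In August the doomsday date is Aug 8.
Aug 30 is 22 days after Aug 8; 22 mod 7 = 1, so Sunday + 1 = Monday.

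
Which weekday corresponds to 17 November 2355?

Thursday

Doomsday rule: the anchor day for the 2300s is Wednesday. For year 55: 55÷12 = 4 r 7, and 7÷4 = 1, so 4+7+1 = 12.
Wednesday + 12 ≡ Monday — that's 2355's doomsday.
In November the doomsday date is Nov 7.
Nov 17 is 10 days after Nov 7; 10 mod 7 = 3, so Monday + 3 = Thursday.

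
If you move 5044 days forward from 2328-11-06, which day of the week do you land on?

Saturday

Nov 6, 2328 is a Tuesday.
5044 mod 7 = 4, so 5044 days after a Tuesday is Tuesday + 4 = Saturday.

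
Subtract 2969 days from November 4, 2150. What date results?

September 18, 2142

−365 (one year) → Nov 4, 2149 (2604 left).
−365 (one year) → Nov 4, 2148 (2239 left).
−366 (one year; includes Feb 29, 2148) → Nov 4, 2147 (1873 left).
−365 (one year) → Nov 4, 2146 (1508 left).
−365 (one year) → Nov 4, 2145 (1143 left).
−365 (one year) → Nov 4, 2144 (778 left).
−366 (one year; includes Feb 29, 2144) → Nov 4, 2143 (412 left).
−365 (one year) → Nov 4, 2142 (47 left).
−4 → Oct 31, 2142 (end of Oct, 31 days; 43 left).
−31 → Sep 30, 2142 (end of Sep, 30 days; 12 left).
−12 → Sep 18, 2142.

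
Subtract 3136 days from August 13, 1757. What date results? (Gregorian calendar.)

January 11, 1749

−365 (one year) → Aug 13, 1756 (2771 left).
−366 (one year; includes Feb 29, 1756) → Aug 13, 1755 (2405 left).
−365 (one year) → Aug 13, 1754 (2040 left).
−365 (one year) → Aug 13, 1753 (1675 left).
−365 (one year) → Aug 13, 1752 (1310 left).
−366 (one year; includes Feb 29, 1752) → Aug 13, 1751 (944 left).
−365 (one year) → Aug 13, 1750 (579 left).
−365 (one year) → Aug 13, 1749 (214 left).
−13 → Jul 31, 1749 (end of Jul, 31 days; 201 left).
−31 → Jun 30, 1749 (end of Jun, 30 days; 170 left).
−30 → May 31, 1749 (end of May, 31 days; 140 left).
−31 → Apr 30, 1749 (end of Apr, 30 days; 109 left).
−30 → Mar 31, 1749 (end of Mar, 31 days; 79 left).
−31 → Feb 28, 1749 (end of Feb, 28 days; 48 left).
−28 → Jan 31, 1749 (end of Jan, 31 days; 20 left).
−20 → Jan 11, 1749.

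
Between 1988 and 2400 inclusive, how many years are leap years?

Multiples of 4 in [1988,2400]: 104.
Of those, multiples of 100: 5 (not leap unless ÷400).
Multiples of 400: 2.
Leap years = 104 − 5 + 2 = 101.

101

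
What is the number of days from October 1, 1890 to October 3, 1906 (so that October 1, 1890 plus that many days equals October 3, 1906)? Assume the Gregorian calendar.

5845

Oct 1, 1890 → Oct 1, 1891: 365 days.
Oct 1, 1891 → Oct 1, 1892: 366 days (Feb 29, 1892 is in that span).
Oct 1, 1892 → Oct 1, 1893: 365 days.
Oct 1, 1893 → Oct 1, 1894: 365 days.
Oct 1, 1894 → Oct 1, 1895: 365 days.
Oct 1, 1895 → Oct 1, 1896: 366 days (Feb 29, 1896 is in that span).
Oct 1, 1896 → Oct 1, 1897: 365 days.
Oct 1, 1897 → Oct 1, 1898: 365 days.
Oct 1, 1898 → Oct 1, 1899: 365 days.
Oct 1, 1899 → Oct 1, 1900: 365 days.
Oct 1, 1900 → Oct 1, 1901: 365 days.
Oct 1, 1901 → Oct 1, 1902: 365 days.
Oct 1, 1902 → Oct 1, 1903: 365 days.
Oct 1, 1903 → Oct 1, 1904: 366 days (Feb 29, 1904 is in that span).
Oct 1, 1904 → Oct 1, 1905: 365 days.
Oct 1, 1905 → Nov 1, 1905: 31 days (October has 31).
Nov 1, 1905 → Dec 1, 1905: 30 days (November has 30).
Dec 1, 1905 → Jan 1, 1906: 31 days (December has 31).
Jan 1, 1906 → Feb 1, 1906: 31 days (January has 31).
Feb 1, 1906 → Mar 1, 1906: 28 days (February has 28).
Mar 1, 1906 → Apr 1, 1906: 31 days (March has 31).
Apr 1, 1906 → May 1, 1906: 30 days (April has 30).
May 1, 1906 → Jun 1, 1906: 31 days (May has 31).
Jun 1, 1906 → Jul 1, 1906: 30 days (June has 30).
Jul 1, 1906 → Aug 1, 1906: 31 days (July has 31).
Aug 1, 1906 → Sep 1, 1906: 31 days (August has 31).
Sep 1, 1906 → Oct 1, 1906: 30 days (September has 30).
Oct 1, 1906 → Oct 3, 1906: 2 days.
Total: 5845 days.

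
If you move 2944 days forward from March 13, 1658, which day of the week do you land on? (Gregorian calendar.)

Sunday

Mar 13, 1658 is a Wednesday.
2944 mod 7 = 4, so 2944 days after a Wednesday is Wednesday + 4 = Sunday.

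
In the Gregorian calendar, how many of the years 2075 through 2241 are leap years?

40

Multiples of 4 in [2075,2241]: 42.
Of those, multiples of 100: 2 (not leap unless ÷400).
Multiples of 400: 0.
Leap years = 42 − 2 + 0 = 40.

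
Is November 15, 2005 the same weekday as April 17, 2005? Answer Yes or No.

From Apr 17, 2005 to Nov 15, 2005 is 212 days.
212 mod 7 = 2, so they are different weekdays.
(Apr 17, 2005 is a Sunday; Nov 15, 2005 is a Tuesday.)

No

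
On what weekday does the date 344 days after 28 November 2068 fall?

Thursday

First find the weekday of Nov 28, 2068. Doomsday rule: the anchor day for the 2000s is Tuesday. For year 68: 68÷12 = 5 r 8, and 8÷4 = 2, so 5+8+2 = 15.
Tuesday + 15 ≡ Wednesday — that's 2068's doomsday.
In November the doomsday date is Nov 7.
Nov 28 is 21 days after Nov 7; 21 mod 7 = 0, so Wednesday + 0 = Wednesday.
344 mod 7 = 1, so 344 days after a Wednesday is Wednesday + 1 = Thursday.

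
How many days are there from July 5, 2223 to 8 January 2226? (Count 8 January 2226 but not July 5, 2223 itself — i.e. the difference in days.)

Jul 5, 2223 → Jul 5, 2224: 366 days (Feb 29, 2224 is in that span).
Jul 5, 2224 → Jul 5, 2225: 365 days.
Jul 5, 2225 → Aug 5, 2225: 31 days (July has 31).
Aug 5, 2225 → Sep 5, 2225: 31 days (August has 31).
Sep 5, 2225 → Oct 5, 2225: 30 days (September has 30).
Oct 5, 2225 → Nov 5, 2225: 31 days (October has 31).
Nov 5, 2225 → Dec 5, 2225: 30 days (November has 30).
Dec 5, 2225 → Jan 5, 2226: 31 days (December has 31).
Jan 5, 2226 → Jan 8, 2226: 3 days.
Total: 918 days.

918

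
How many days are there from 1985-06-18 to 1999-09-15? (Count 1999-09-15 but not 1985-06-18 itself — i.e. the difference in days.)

5202

Jun 18, 1985 → Jun 18, 1986: 365 days.
Jun 18, 1986 → Jun 18, 1987: 365 days.
Jun 18, 1987 → Jun 18, 1988: 366 days (Feb 29, 1988 is in that span).
Jun 18, 1988 → Jun 18, 1989: 365 days.
Jun 18, 1989 → Jun 18, 1990: 365 days.
Jun 18, 1990 → Jun 18, 1991: 365 days.
Jun 18, 1991 → Jun 18, 1992: 366 days (Feb 29, 1992 is in that span).
Jun 18, 1992 → Jun 18, 1993: 365 days.
Jun 18, 1993 → Jun 18, 1994: 365 days.
Jun 18, 1994 → Jun 18, 1995: 365 days.
Jun 18, 1995 → Jun 18, 1996: 366 days (Feb 29, 1996 is in that span).
Jun 18, 1996 → Jun 18, 1997: 365 days.
Jun 18, 1997 → Jun 18, 1998: 365 days.
Jun 18, 1998 → Jun 18, 1999: 365 days.
Jun 18, 1999 → Jul 18, 1999: 30 days (June has 30).
Jul 18, 1999 → Aug 18, 1999: 31 days (July has 31).
Aug 18, 1999 → Sep 15, 1999: 28 days.
Total: 5202 days.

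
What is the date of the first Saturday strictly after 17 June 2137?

Jun 17, 2137 is a Monday.
From Monday to the next Saturday is 5 days.
Jun 17, 2137 + 5 = Jun 22, 2137.

June 22, 2137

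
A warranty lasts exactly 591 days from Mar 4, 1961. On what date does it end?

October 16, 1962

+365 (one year) → Mar 4, 1962 (226 left).
Mar has 31 days: +28 → Apr 1, 1962 (198 left).
Apr has 30 days: +30 → May 1, 1962 (168 left).
May has 31 days: +31 → Jun 1, 1962 (137 left).
Jun has 30 days: +30 → Jul 1, 1962 (107 left).
Jul has 31 days: +31 → Aug 1, 1962 (76 left).
Aug has 31 days: +31 → Sep 1, 1962 (45 left).
Sep has 30 days: +30 → Oct 1, 1962 (15 left).
+15 → Oct 16, 1962.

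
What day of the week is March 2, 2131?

Friday

Doomsday rule: the anchor day for the 2100s is Sunday. For year 31: 31÷12 = 2 r 7, and 7÷4 = 1, so 2+7+1 = 10.
Sunday + 10 ≡ Wednesday — that's 2131's doomsday.
In March the doomsday date is Mar 14.
Mar 2 is 12 days before Mar 14; 12 mod 7 = 5, so Wednesday − 5 = Friday.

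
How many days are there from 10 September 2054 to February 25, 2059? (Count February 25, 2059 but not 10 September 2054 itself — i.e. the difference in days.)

1629

Sep 10, 2054 → Sep 10, 2055: 365 days.
Sep 10, 2055 → Sep 10, 2056: 366 days (Feb 29, 2056 is in that span).
Sep 10, 2056 → Sep 10, 2057: 365 days.
Sep 10, 2057 → Sep 10, 2058: 365 days.
Sep 10, 2058 → Oct 10, 2058: 30 days (September has 30).
Oct 10, 2058 → Nov 10, 2058: 31 days (October has 31).
Nov 10, 2058 → Dec 10, 2058: 30 days (November has 30).
Dec 10, 2058 → Jan 10, 2059: 31 days (December has 31).
Jan 10, 2059 → Feb 10, 2059: 31 days (January has 31).
Feb 10, 2059 → Feb 25, 2059: 15 days.
Total: 1629 days.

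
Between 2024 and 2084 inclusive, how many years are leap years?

Multiples of 4 in [2024,2084]: 16.
Of those, multiples of 100: 0 (not leap unless ÷400).
Multiples of 400: 0.
Leap years = 16 − 0 + 0 = 16.

16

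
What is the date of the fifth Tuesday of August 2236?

August 30, 2236

August 1, 2236 is a Monday.
The first Tuesday is therefore August 2 (1 days later).
The fifth Tuesday is 2 + 4×7 = August 30.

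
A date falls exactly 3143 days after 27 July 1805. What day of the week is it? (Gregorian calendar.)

Jul 27, 1805 is a Saturday.
3143 mod 7 = 0, so 3143 days after a Saturday is Saturday + 0 = Saturday.

Saturday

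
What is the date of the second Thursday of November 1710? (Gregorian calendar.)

November 13, 1710

November 1, 1710 is a Saturday.
The first Thursday is therefore November 6 (5 days later).
The second Thursday is 6 + 1×7 = November 13.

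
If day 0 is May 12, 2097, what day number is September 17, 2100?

1223

May 12, 2097 → May 12, 2098: 365 days.
May 12, 2098 → May 12, 2099: 365 days.
May 12, 2099 → May 12, 2100: 365 days.
May 12, 2100 → Jun 12, 2100: 31 days (May has 31).
Jun 12, 2100 → Jul 12, 2100: 30 days (June has 30).
Jul 12, 2100 → Aug 12, 2100: 31 days (July has 31).
Aug 12, 2100 → Sep 12, 2100: 31 days (August has 31).
Sep 12, 2100 → Sep 17, 2100: 5 days.
Total: 1223 days.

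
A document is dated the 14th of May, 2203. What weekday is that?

Doomsday rule: the anchor day for the 2200s is Friday. For year 03: 3÷12 = 0 r 3, and 3÷4 = 0, so 0+3+0 = 3.
Friday + 3 ≡ Monday — that's 2203's doomsday.
In May the doomsday date is May 9.
May 14 is 5 days after May 9; 5 mod 7 = 5, so Monday + 5 = Saturday.

Saturday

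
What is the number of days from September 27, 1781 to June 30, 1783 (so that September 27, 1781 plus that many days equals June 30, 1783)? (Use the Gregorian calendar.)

641

Sep 27, 1781 → Sep 27, 1782: 365 days.
Sep 27, 1782 → Oct 27, 1782: 30 days (September has 30).
Oct 27, 1782 → Nov 27, 1782: 31 days (October has 31).
Nov 27, 1782 → Dec 27, 1782: 30 days (November has 30).
Dec 27, 1782 → Jan 27, 1783: 31 days (December has 31).
Jan 27, 1783 → Feb 27, 1783: 31 days (January has 31).
Feb 27, 1783 → Mar 27, 1783: 28 days (February has 28).
Mar 27, 1783 → Apr 27, 1783: 31 days (March has 31).
Apr 27, 1783 → May 27, 1783: 30 days (April has 30).
May 27, 1783 → Jun 27, 1783: 31 days (May has 31).
Jun 27, 1783 → Jun 30, 1783: 3 days.
Total: 641 days.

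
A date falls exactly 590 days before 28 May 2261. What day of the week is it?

Sunday

May 28, 2261 is a Tuesday.
590 mod 7 = 2, so 590 days before a Tuesday is Tuesday − 2 = Sunday.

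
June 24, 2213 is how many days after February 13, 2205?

3053

Feb 13, 2205 → Feb 13, 2206: 365 days.
Feb 13, 2206 → Feb 13, 2207: 365 days.
Feb 13, 2207 → Feb 13, 2208: 365 days.
Feb 13, 2208 → Feb 13, 2209: 366 days (Feb 29, 2208 is in that span).
Feb 13, 2209 → Feb 13, 2210: 365 days.
Feb 13, 2210 → Feb 13, 2211: 365 days.
Feb 13, 2211 → Feb 13, 2212: 365 days.
Feb 13, 2212 → Feb 13, 2213: 366 days (Feb 29, 2212 is in that span).
Feb 13, 2213 → Mar 13, 2213: 28 days (February has 28).
Mar 13, 2213 → Apr 13, 2213: 31 days (March has 31).
Apr 13, 2213 → May 13, 2213: 30 days (April has 30).
May 13, 2213 → Jun 13, 2213: 31 days (May has 31).
Jun 13, 2213 → Jun 24, 2213: 11 days.
Total: 3053 days.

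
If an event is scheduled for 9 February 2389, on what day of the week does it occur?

Thursday

Doomsday rule: the anchor day for the 2300s is Wednesday. For year 89: 89÷12 = 7 r 5, and 5÷4 = 1, so 7+5+1 = 13.
Wednesday + 13 ≡ Tuesday — that's 2389's doomsday.
In February the doomsday date is Feb 28 (2389 is not a leap year).
Feb 9 is 19 days before Feb 28; 19 mod 7 = 5, so Tuesday − 5 = Thursday.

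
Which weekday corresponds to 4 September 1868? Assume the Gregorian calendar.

Friday

Doomsday rule: the anchor day for the 1800s is Friday. For year 68: 68÷12 = 5 r 8, and 8÷4 = 2, so 5+8+2 = 15.
Friday + 15 ≡ Saturday — that's 1868's doomsday.
In September the doomsday date is Sep 5.
Sep 4 is 1 day before Sep 5; 1 mod 7 = 1, so Saturday − 1 = Friday.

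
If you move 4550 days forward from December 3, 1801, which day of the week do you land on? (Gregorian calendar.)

First find the weekday of Dec 3, 1801. Doomsday rule: the anchor day for the 1800s is Friday. For year 01: 1÷12 = 0 r 1, and 1÷4 = 0, so 0+1+0 = 1.
Friday + 1 ≡ Saturday — that's 1801's doomsday.
In December the doomsday date is Dec 12.
Dec 3 is 9 days before Dec 12; 9 mod 7 = 2, so Saturday − 2 = Thursday.
4550 mod 7 = 0, so 4550 days after a Thursday is Thursday + 0 = Thursday.

Thursday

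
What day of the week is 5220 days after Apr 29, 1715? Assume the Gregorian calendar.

Saturday

First find the weekday of Apr 29, 1715. Doomsday rule: the anchor day for the 1700s is Sunday. For year 15: 15÷12 = 1 r 3, and 3÷4 = 0, so 1+3+0 = 4.
Sunday + 4 ≡ Thursday — that's 1715's doomsday.
In April the doomsday date is Apr 4.
Apr 29 is 25 days after Apr 4; 25 mod 7 = 4, so Thursday + 4 = Monday.
5220 mod 7 = 5, so 5220 days after a Monday is Monday + 5 = Saturday.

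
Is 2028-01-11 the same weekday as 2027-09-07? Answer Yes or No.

Yes

From Sep 7, 2027 to Jan 11, 2028 is 126 days.
126 mod 7 = 0, so they are the same weekday.
(Sep 7, 2027 is a Tuesday; Jan 11, 2028 is a Tuesday.)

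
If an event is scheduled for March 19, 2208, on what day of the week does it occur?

January 1, 2208 is a Friday.
Jan 1, 2208 → Feb 1, 2208: 31 days (January has 31).
Feb 1, 2208 → Mar 1, 2208: 29 days (February has 29).
Mar 1, 2208 → Mar 19, 2208: 18 days.
Total: 78 days.
78 mod 7 = 1, so Friday + 1 = Saturday.

Saturday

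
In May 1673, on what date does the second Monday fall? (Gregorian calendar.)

May 1, 1673 is a Monday.
The first Monday is therefore May 1 (same day).
The second Monday is 1 + 1×7 = May 8.

May 8, 1673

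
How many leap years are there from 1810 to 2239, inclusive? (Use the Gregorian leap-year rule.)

104

Multiples of 4 in [1810,2239]: 107.
Of those, multiples of 100: 4 (not leap unless ÷400).
Multiples of 400: 1.
Leap years = 107 − 4 + 1 = 104.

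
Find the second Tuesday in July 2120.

July 1, 2120 is a Monday.
The first Tuesday is therefore July 2 (1 days later).
The second Tuesday is 2 + 1×7 = July 9.

July 9, 2120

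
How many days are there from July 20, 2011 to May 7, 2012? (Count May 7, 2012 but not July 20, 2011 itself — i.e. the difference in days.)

Jul 20, 2011 → Aug 20, 2011: 31 days (July has 31).
Aug 20, 2011 → Sep 20, 2011: 31 days (August has 31).
Sep 20, 2011 → Oct 20, 2011: 30 days (September has 30).
Oct 20, 2011 → Nov 20, 2011: 31 days (October has 31).
Nov 20, 2011 → Dec 20, 2011: 30 days (November has 30).
Dec 20, 2011 → Jan 20, 2012: 31 days (December has 31).
Jan 20, 2012 → Feb 20, 2012: 31 days (January has 31).
Feb 20, 2012 → Mar 20, 2012: 29 days (February has 29).
Mar 20, 2012 → Apr 20, 2012: 31 days (March has 31).
Apr 20, 2012 → May 7, 2012: 17 days.
Total: 292 days.

292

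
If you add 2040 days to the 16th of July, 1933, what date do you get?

+365 (one year) → Jul 16, 1934 (1675 left).
+365 (one year) → Jul 16, 1935 (1310 left).
+366 (one year; includes Feb 29, 1936) → Jul 16, 1936 (944 left).
+365 (one year) → Jul 16, 1937 (579 left).
+365 (one year) → Jul 16, 1938 (214 left).
Jul has 31 days: +16 → Aug 1, 1938 (198 left).
Aug has 31 days: +31 → Sep 1, 1938 (167 left).
Sep has 30 days: +30 → Oct 1, 1938 (137 left).
Oct has 31 days: +31 → Nov 1, 1938 (106 left).
Nov has 30 days: +30 → Dec 1, 1938 (76 left).
Dec has 31 days: +31 → Jan 1, 1939 (45 left).
Jan has 31 days: +31 → Feb 1, 1939 (14 left).
+14 → Feb 15, 1939.

February 15, 1939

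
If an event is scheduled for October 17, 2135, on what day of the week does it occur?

Monday

Doomsday rule: the anchor day for the 2100s is Sunday. For year 35: 35÷12 = 2 r 11, and 11÷4 = 2, so 2+11+2 = 15.
Sunday + 15 ≡ Monday — that's 2135's doomsday.
In October the doomsday date is Oct 10.
Oct 17 is 7 days after Oct 10; 7 mod 7 = 0, so Monday + 0 = Monday.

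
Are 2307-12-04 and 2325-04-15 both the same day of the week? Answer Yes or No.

Yes

From Dec 4, 2307 to Apr 15, 2325 is 6342 days.
6342 mod 7 = 0, so they are the same weekday.
(Dec 4, 2307 is a Wednesday; Apr 15, 2325 is a Wednesday.)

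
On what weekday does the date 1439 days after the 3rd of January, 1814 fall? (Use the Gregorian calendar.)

Friday

Jan 3, 1814 is a Monday.
1439 mod 7 = 4, so 1439 days after a Monday is Monday + 4 = Friday.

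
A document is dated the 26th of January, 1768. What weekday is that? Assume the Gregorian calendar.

Tuesday

Doomsday rule: the anchor day for the 1700s is Sunday. For year 68: 68÷12 = 5 r 8, and 8÷4 = 2, so 5+8+2 = 15.
Sunday + 15 ≡ Monday — that's 1768's doomsday.
In January the doomsday date is Jan 4 (1768 is a leap year (divisible by 4)).
Jan 26 is 22 days after Jan 4; 22 mod 7 = 1, so Monday + 1 = Tuesday.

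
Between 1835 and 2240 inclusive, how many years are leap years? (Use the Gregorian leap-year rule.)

99

Multiples of 4 in [1835,2240]: 102.
Of those, multiples of 100: 4 (not leap unless ÷400).
Multiples of 400: 1.
Leap years = 102 − 4 + 1 = 99.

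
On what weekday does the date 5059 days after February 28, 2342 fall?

Thursday

Feb 28, 2342 is a Saturday.
5059 mod 7 = 5, so 5059 days after a Saturday is Saturday + 5 = Thursday.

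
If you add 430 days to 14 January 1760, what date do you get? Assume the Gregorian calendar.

+366 (one year; includes Feb 29, 1760) → Jan 14, 1761 (64 left).
Jan has 31 days: +18 → Feb 1, 1761 (46 left).
Feb has 28 days: +28 → Mar 1, 1761 (18 left).
+18 → Mar 19, 1761.

March 19, 1761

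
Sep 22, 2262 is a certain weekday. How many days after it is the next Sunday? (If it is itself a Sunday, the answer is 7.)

Sep 22, 2262 is a Monday.
From Monday to the next Sunday is 6 days.

6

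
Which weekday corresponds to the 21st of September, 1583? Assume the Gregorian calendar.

Doomsday rule: the anchor day for the 1500s is Wednesday. For year 83: 83÷12 = 6 r 11, and 11÷4 = 2, so 6+11+2 = 19.
Wednesday + 19 ≡ Monday — that's 1583's doomsday.
In September the doomsday date is Sep 5.
Sep 21 is 16 days after Sep 5; 16 mod 7 = 2, so Monday + 2 = Wednesday.

Wednesday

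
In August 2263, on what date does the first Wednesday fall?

August 1, 2263 is a Saturday.
The first Wednesday is therefore August 5 (4 days later).

August 5, 2263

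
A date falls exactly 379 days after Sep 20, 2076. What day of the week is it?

Monday

Sep 20, 2076 is a Sunday.
379 mod 7 = 1, so 379 days after a Sunday is Sunday + 1 = Monday.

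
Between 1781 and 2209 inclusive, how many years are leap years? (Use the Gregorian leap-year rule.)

Multiples of 4 in [1781,2209]: 107.
Of those, multiples of 100: 5 (not leap unless ÷400).
Multiples of 400: 1.
Leap years = 107 − 5 + 1 = 103.

103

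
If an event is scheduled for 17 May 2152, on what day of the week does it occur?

Wednesday

January 1, 2152 is a Saturday.
Jan 1, 2152 → Feb 1, 2152: 31 days (January has 31).
Feb 1, 2152 → Mar 1, 2152: 29 days (February has 29).
Mar 1, 2152 → Apr 1, 2152: 31 days (March has 31).
Apr 1, 2152 → May 1, 2152: 30 days (April has 30).
May 1, 2152 → May 17, 2152: 16 days.
Total: 137 days.
137 mod 7 = 4, so Saturday + 4 = Wednesday.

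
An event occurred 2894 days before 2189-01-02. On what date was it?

January 30, 2181

−366 (one year; includes Feb 29, 2188) → Jan 2, 2188 (2528 left).
−365 (one year) → Jan 2, 2187 (2163 left).
−365 (one year) → Jan 2, 2186 (1798 left).
−365 (one year) → Jan 2, 2185 (1433 left).
−366 (one year; includes Feb 29, 2184) → Jan 2, 2184 (1067 left).
−365 (one year) → Jan 2, 2183 (702 left).
−365 (one year) → Jan 2, 2182 (337 left).
−2 → Dec 31, 2181 (end of Dec, 31 days; 335 left).
−31 → Nov 30, 2181 (end of Nov, 30 days; 304 left).
−30 → Oct 31, 2181 (end of Oct, 31 days; 274 left).
−31 → Sep 30, 2181 (end of Sep, 30 days; 243 left).
−30 → Aug 31, 2181 (end of Aug, 31 days; 213 left).
−31 → Jul 31, 2181 (end of Jul, 31 days; 182 left).
−31 → Jun 30, 2181 (end of Jun, 30 days; 151 left).
−30 → May 31, 2181 (end of May, 31 days; 121 left).
−31 → Apr 30, 2181 (end of Apr, 30 days; 90 left).
−30 → Mar 31, 2181 (end of Mar, 31 days; 60 left).
−31 → Feb 28, 2181 (end of Feb, 28 days; 29 left).
−28 → Jan 31, 2181 (end of Jan, 31 days; 1 left).
−1 → Jan 30, 2181.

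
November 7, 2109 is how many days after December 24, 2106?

1049

Dec 24, 2106 → Dec 24, 2107: 365 days.
Dec 24, 2107 → Dec 24, 2108: 366 days (Feb 29, 2108 is in that span).
Dec 24, 2108 → Jan 24, 2109: 31 days (December has 31).
Jan 24, 2109 → Feb 24, 2109: 31 days (January has 31).
Feb 24, 2109 → Mar 24, 2109: 28 days (February has 28).
Mar 24, 2109 → Apr 24, 2109: 31 days (March has 31).
Apr 24, 2109 → May 24, 2109: 30 days (April has 30).
May 24, 2109 → Jun 24, 2109: 31 days (May has 31).
Jun 24, 2109 → Jul 24, 2109: 30 days (June has 30).
Jul 24, 2109 → Aug 24, 2109: 31 days (July has 31).
Aug 24, 2109 → Sep 24, 2109: 31 days (August has 31).
Sep 24, 2109 → Oct 24, 2109: 30 days (September has 30).
Oct 24, 2109 → Nov 7, 2109: 14 days.
Total: 1049 days.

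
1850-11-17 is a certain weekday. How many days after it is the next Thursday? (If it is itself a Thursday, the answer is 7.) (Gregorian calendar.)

4

Nov 17, 1850 is a Sunday.
From Sunday to the next Thursday is 4 days.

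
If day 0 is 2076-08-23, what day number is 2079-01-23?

Aug 23, 2076 → Aug 23, 2077: 365 days.
Aug 23, 2077 → Aug 23, 2078: 365 days.
Aug 23, 2078 → Sep 23, 2078: 31 days (August has 31).
Sep 23, 2078 → Oct 23, 2078: 30 days (September has 30).
Oct 23, 2078 → Nov 23, 2078: 31 days (October has 31).
Nov 23, 2078 → Dec 23, 2078: 30 days (November has 30).
Dec 23, 2078 → Jan 23, 2079: 31 days.
Total: 883 days.

883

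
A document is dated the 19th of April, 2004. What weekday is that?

Doomsday rule: the anchor day for the 2000s is Tuesday. For year 04: 4÷12 = 0 r 4, and 4÷4 = 1, so 0+4+1 = 5.
Tuesday + 5 ≡ Sunday — that's 2004's doomsday.
In April the doomsday date is Apr 4.
Apr 19 is 15 days after Apr 4; 15 mod 7 = 1, so Sunday + 1 = Monday.

Monday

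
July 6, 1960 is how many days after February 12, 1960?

Feb 12, 1960 → Mar 12, 1960: 29 days (February has 29).
Mar 12, 1960 → Apr 12, 1960: 31 days (March has 31).
Apr 12, 1960 → May 12, 1960: 30 days (April has 30).
May 12, 1960 → Jun 12, 1960: 31 days (May has 31).
Jun 12, 1960 → Jul 6, 1960: 24 days.
Total: 145 days.

145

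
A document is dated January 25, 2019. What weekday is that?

Friday

Doomsday rule: the anchor day for the 2000s is Tuesday. For year 19: 19÷12 = 1 r 7, and 7÷4 = 1, so 1+7+1 = 9.
Tuesday + 9 ≡ Thursday — that's 2019's doomsday.
In January the doomsday date is Jan 3 (2019 is not a leap year).
Jan 25 is 22 days after Jan 3; 22 mod 7 = 1, so Thursday + 1 = Friday.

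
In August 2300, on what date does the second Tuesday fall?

August 14, 2300

August 1, 2300 is a Wednesday.
The first Tuesday is therefore August 7 (6 days later).
The second Tuesday is 7 + 1×7 = August 14.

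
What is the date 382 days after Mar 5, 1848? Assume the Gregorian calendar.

Mar has 31 days: +27 → Apr 1, 1848 (355 left).
Apr has 30 days: +30 → May 1, 1848 (325 left).
May has 31 days: +31 → Jun 1, 1848 (294 left).
Jun has 30 days: +30 → Jul 1, 1848 (264 left).
Jul has 31 days: +31 → Aug 1, 1848 (233 left).
Aug has 31 days: +31 → Sep 1, 1848 (202 left).
Sep has 30 days: +30 → Oct 1, 1848 (172 left).
Oct has 31 days: +31 → Nov 1, 1848 (141 left).
Nov has 30 days: +30 → Dec 1, 1848 (111 left).
Dec has 31 days: +31 → Jan 1, 1849 (80 left).
Jan has 31 days: +31 → Feb 1, 1849 (49 left).
Feb has 28 days: +28 → Mar 1, 1849 (21 left).
+21 → Mar 22, 1849.

March 22, 1849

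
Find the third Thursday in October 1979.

October 18, 1979

October 1, 1979 is a Monday.
The first Thursday is therefore October 4 (3 days later).
The third Thursday is 4 + 2×7 = October 18.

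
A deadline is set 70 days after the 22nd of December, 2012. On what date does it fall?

Dec has 31 days: +10 → Jan 1, 2013 (60 left).
Jan has 31 days: +31 → Feb 1, 2013 (29 left).
Feb has 28 days: +28 → Mar 1, 2013 (1 left).
+1 → Mar 2, 2013.

March 2, 2013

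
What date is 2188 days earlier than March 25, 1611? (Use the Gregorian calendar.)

−365 (one year) → Mar 25, 1610 (1823 left).
−365 (one year) → Mar 25, 1609 (1458 left).
−365 (one year) → Mar 25, 1608 (1093 left).
−366 (one year; includes Feb 29, 1608) → Mar 25, 1607 (727 left).
−365 (one year) → Mar 25, 1606 (362 left).
−25 → Feb 28, 1606 (end of Feb, 28 days; 337 left).
−28 → Jan 31, 1606 (end of Jan, 31 days; 309 left).
−31 → Dec 31, 1605 (end of Dec, 31 days; 278 left).
−31 → Nov 30, 1605 (end of Nov, 30 days; 247 left).
−30 → Oct 31, 1605 (end of Oct, 31 days; 217 left).
−31 → Sep 30, 1605 (end of Sep, 30 days; 186 left).
−30 → Aug 31, 1605 (end of Aug, 31 days; 156 left).
−31 → Jul 31, 1605 (end of Jul, 31 days; 125 left).
−31 → Jun 30, 1605 (end of Jun, 30 days; 94 left).
−30 → May 31, 1605 (end of May, 31 days; 64 left).
−31 → Apr 30, 1605 (end of Apr, 30 days; 33 left).
−30 → Mar 31, 1605 (end of Mar, 31 days; 3 left).
−3 → Mar 28, 1605.

March 28, 1605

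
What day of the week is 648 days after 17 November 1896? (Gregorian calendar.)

Saturday

Nov 17, 1896 is a Tuesday.
648 mod 7 = 4, so 648 days after a Tuesday is Tuesday + 4 = Saturday.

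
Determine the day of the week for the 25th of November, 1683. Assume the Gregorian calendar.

Thursday

Doomsday rule: the anchor day for the 1600s is Tuesday. For year 83: 83÷12 = 6 r 11, and 11÷4 = 2, so 6+11+2 = 19.
Tuesday + 19 ≡ Sunday — that's 1683's doomsday.
In November the doomsday date is Nov 7.
Nov 25 is 18 days after Nov 7; 18 mod 7 = 4, so Sunday + 4 = Thursday.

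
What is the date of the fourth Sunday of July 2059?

July 1, 2059 is a Tuesday.
The first Sunday is therefore July 6 (5 days later).
The fourth Sunday is 6 + 3×7 = July 27.

July 27, 2059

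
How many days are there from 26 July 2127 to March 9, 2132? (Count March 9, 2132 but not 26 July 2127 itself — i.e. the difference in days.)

Jul 26, 2127 → Jul 26, 2128: 366 days (Feb 29, 2128 is in that span).
Jul 26, 2128 → Jul 26, 2129: 365 days.
Jul 26, 2129 → Jul 26, 2130: 365 days.
Jul 26, 2130 → Jul 26, 2131: 365 days.
Jul 26, 2131 → Aug 26, 2131: 31 days (July has 31).
Aug 26, 2131 → Sep 26, 2131: 31 days (August has 31).
Sep 26, 2131 → Oct 26, 2131: 30 days (September has 30).
Oct 26, 2131 → Nov 26, 2131: 31 days (October has 31).
Nov 26, 2131 → Dec 26, 2131: 30 days (November has 30).
Dec 26, 2131 → Jan 26, 2132: 31 days (December has 31).
Jan 26, 2132 → Feb 26, 2132: 31 days (January has 31).
Feb 26, 2132 → Mar 9, 2132: 12 days.
Total: 1688 days.

1688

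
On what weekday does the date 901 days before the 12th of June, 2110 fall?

First find the weekday of Jun 12, 2110. Doomsday rule: the anchor day for the 2100s is Sunday. For year 10: 10÷12 = 0 r 10, and 10÷4 = 2, so 0+10+2 = 12.
Sunday + 12 ≡ Friday — that's 2110's doomsday.
In June the doomsday date is Jun 6.
Jun 12 is 6 days after Jun 6; 6 mod 7 = 6, so Friday + 6 = Thursday.
901 mod 7 = 5, so 901 days before a Thursday is Thursday − 5 = Saturday.

Saturday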